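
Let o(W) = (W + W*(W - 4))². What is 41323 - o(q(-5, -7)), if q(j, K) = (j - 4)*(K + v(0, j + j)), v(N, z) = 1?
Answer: -7543193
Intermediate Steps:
q(j, K) = (1 + K)*(-4 + j) (q(j, K) = (j - 4)*(K + 1) = (-4 + j)*(1 + K) = (1 + K)*(-4 + j))
o(W) = (W + W*(-4 + W))²
41323 - o(q(-5, -7)) = 41323 - (-4 - 5 - 4*(-7) - 7*(-5))²*(-3 + (-4 - 5 - 4*(-7) - 7*(-5)))² = 41323 - (-4 - 5 + 28 + 35)²*(-3 + (-4 - 5 + 28 + 35))² = 41323 - 54²*(-3 + 54)² = 41323 - 2916*51² = 41323 - 2916*2601 = 41323 - 1*7584516 = 41323 - 7584516 = -7543193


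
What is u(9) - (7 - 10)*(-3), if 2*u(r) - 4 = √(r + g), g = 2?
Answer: -7 + √11/2 ≈ -5.3417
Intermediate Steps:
u(r) = 2 + √(2 + r)/2 (u(r) = 2 + √(r + 2)/2 = 2 + √(2 + r)/2)
u(9) - (7 - 10)*(-3) = (2 + √(2 + 9)/2) - (7 - 10)*(-3) = (2 + √11/2) - (-3)*(-3) = (2 + √11/2) - 1*9 = (2 + √11/2) - 9 = -7 + √11/2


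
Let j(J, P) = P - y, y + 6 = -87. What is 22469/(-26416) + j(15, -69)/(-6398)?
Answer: -72195323/84504784 ≈ -0.85433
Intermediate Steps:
y = -93 (y = -6 - 87 = -93)
j(J, P) = 93 + P (j(J, P) = P - 1*(-93) = P + 93 = 93 + P)
22469/(-26416) + j(15, -69)/(-6398) = 22469/(-26416) + (93 - 69)/(-6398) = 22469*(-1/26416) + 24*(-1/6398) = -22469/26416 - 12/3199 = -72195323/84504784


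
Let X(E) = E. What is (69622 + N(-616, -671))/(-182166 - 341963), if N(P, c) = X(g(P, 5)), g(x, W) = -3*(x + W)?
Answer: -71455/524129 ≈ -0.13633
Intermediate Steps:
g(x, W) = -3*W - 3*x (g(x, W) = -3*(W + x) = -3*W - 3*x)
N(P, c) = -15 - 3*P (N(P, c) = -3*5 - 3*P = -15 - 3*P)
(69622 + N(-616, -671))/(-182166 - 341963) = (69622 + (-15 - 3*(-616)))/(-182166 - 341963) = (69622 + (-15 + 1848))/(-524129) = (69622 + 1833)*(-1/524129) = 71455*(-1/524129) = -71455/524129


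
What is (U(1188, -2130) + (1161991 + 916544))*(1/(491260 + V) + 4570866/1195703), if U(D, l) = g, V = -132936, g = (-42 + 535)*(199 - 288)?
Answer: 1666234524788509423/214224540886 ≈ 7.7780e+6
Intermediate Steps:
g = -43877 (g = 493*(-89) = -43877)
U(D, l) = -43877
(U(1188, -2130) + (1161991 + 916544))*(1/(491260 + V) + 4570866/1195703) = (-43877 + (1161991 + 916544))*(1/(491260 - 132936) + 4570866/1195703) = (-43877 + 2078535)*(1/358324 + 4570866*(1/1195703)) = 2034658*(1/358324 + 4570866/1195703) = 2034658*(1637852184287/428449081772) = 1666234524788509423/214224540886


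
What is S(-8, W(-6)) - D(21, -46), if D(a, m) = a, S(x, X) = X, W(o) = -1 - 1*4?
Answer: -26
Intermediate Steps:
W(o) = -5 (W(o) = -1 - 4 = -5)
S(-8, W(-6)) - D(21, -46) = -5 - 1*21 = -5 - 21 = -26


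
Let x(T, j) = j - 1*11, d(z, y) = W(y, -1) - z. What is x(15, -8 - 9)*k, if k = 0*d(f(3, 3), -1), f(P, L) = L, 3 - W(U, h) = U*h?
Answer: 0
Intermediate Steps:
W(U, h) = 3 - U*h
d(z, y) = 3 + y - z (d(z, y) = (3 - 1*y*(-1)) - z = (3 + y) - z = 3 + y - z)
x(T, j) = -11 + j (x(T, j) = j - 11 = -11 + j)
k = 0 (k = 0*(3 - 1 - 1*3) = 0*(3 - 1 - 3) = 0*(-1) = 0)
x(15, -8 - 9)*k = (-11 + (-8 - 9))*0 = (-11 - 17)*0 = -28*0 = 0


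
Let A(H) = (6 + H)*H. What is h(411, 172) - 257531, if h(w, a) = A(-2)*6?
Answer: -257579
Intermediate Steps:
A(H) = H*(6 + H)
h(w, a) = -48 (h(w, a) = -2*(6 - 2)*6 = -2*4*6 = -8*6 = -48)
h(411, 172) - 257531 = -48 - 257531 = -257579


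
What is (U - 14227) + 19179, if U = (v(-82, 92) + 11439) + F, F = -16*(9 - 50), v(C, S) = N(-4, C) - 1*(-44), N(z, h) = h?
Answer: 17009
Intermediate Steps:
v(C, S) = 44 + C (v(C, S) = C - 1*(-44) = C + 44 = 44 + C)
F = 656 (F = -16*(-41) = 656)
U = 12057 (U = ((44 - 82) + 11439) + 656 = (-38 + 11439) + 656 = 11401 + 656 = 12057)
(U - 14227) + 19179 = (12057 - 14227) + 19179 = -2170 + 19179 = 17009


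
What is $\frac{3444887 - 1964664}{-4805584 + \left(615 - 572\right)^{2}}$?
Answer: $- \frac{1480223}{4803735} \approx -0.30814$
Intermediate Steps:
$\frac{3444887 - 1964664}{-4805584 + \left(615 - 572\right)^{2}} = \frac{1480223}{-4805584 + \left(615 - 572\right)^{2}} = \frac{1480223}{-4805584 + 43^{2}} = \frac{1480223}{-4805584 + 1849} = \frac{1480223}{-4803735} = 1480223 \left(- \frac{1}{4803735}\right) = - \frac{1480223}{4803735}$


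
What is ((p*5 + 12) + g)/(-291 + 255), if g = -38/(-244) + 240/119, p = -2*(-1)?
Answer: -38993/58072 ≈ -0.67146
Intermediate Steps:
p = 2
g = 31541/14518 (g = -38*(-1/244) + 240*(1/119) = 19/122 + 240/119 = 31541/14518 ≈ 2.1725)
((p*5 + 12) + g)/(-291 + 255) = ((2*5 + 12) + 31541/14518)/(-291 + 255) = ((10 + 12) + 31541/14518)/(-36) = (22 + 31541/14518)*(-1/36) = (350937/14518)*(-1/36) = -38993/58072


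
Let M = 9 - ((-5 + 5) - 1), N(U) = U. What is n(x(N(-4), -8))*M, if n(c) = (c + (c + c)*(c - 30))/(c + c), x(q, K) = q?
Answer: -335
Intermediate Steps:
M = 10 (M = 9 - (0 - 1) = 9 - 1*(-1) = 9 + 1 = 10)
n(c) = (c + 2*c*(-30 + c))/(2*c) (n(c) = (c + (2*c)*(-30 + c))/((2*c)) = (c + 2*c*(-30 + c))*(1/(2*c)) = (c + 2*c*(-30 + c))/(2*c))
n(x(N(-4), -8))*M = (-59/2 - 4)*10 = -67/2*10 = -335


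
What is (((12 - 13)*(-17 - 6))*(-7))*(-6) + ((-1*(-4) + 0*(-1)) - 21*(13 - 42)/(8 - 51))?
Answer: 41101/43 ≈ 955.84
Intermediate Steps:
(((12 - 13)*(-17 - 6))*(-7))*(-6) + ((-1*(-4) + 0*(-1)) - 21*(13 - 42)/(8 - 51)) = (-1*(-23)*(-7))*(-6) + ((4 + 0) - (-609)/(-43)) = (23*(-7))*(-6) + (4 - (-609)*(-1)/43) = -161*(-6) + (4 - 21*29/43) = 966 + (4 - 609/43) = 966 - 437/43 = 41101/43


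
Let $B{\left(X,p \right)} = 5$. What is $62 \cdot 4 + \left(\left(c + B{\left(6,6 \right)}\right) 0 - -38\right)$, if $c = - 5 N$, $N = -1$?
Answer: $286$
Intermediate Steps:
$c = 5$ ($c = \left(-5\right) \left(-1\right) = 5$)
$62 \cdot 4 + \left(\left(c + B{\left(6,6 \right)}\right) 0 - -38\right) = 62 \cdot 4 + \left(\left(5 + 5\right) 0 - -38\right) = 248 + \left(10 \cdot 0 + 38\right) = 248 + \left(0 + 38\right) = 248 + 38 = 286$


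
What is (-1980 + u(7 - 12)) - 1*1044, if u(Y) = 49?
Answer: -2975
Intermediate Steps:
(-1980 + u(7 - 12)) - 1*1044 = (-1980 + 49) - 1*1044 = -1931 - 1044 = -2975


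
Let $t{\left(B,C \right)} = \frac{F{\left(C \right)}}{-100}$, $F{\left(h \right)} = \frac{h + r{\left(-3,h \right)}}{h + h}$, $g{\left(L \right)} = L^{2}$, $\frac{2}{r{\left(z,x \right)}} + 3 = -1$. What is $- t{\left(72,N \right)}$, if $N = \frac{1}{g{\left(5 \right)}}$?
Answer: $- \frac{23}{400} \approx -0.0575$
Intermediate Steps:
$r{\left(z,x \right)} = - \frac{1}{2}$ ($r{\left(z,x \right)} = \frac{2}{-3 - 1} = \frac{2}{-4} = 2 \left(- \frac{1}{4}\right) = - \frac{1}{2}$)
$F{\left(h \right)} = \frac{- \frac{1}{2} + h}{2 h}$ ($F{\left(h \right)} = \frac{h - \frac{1}{2}}{h + h} = \frac{- \frac{1}{2} + h}{2 h}$)
$N = \frac{1}{25}$ ($N = \frac{1}{5^{2}} = \frac{1}{25} \approx 0.04$)
$t{\left(B,C \right)} = - \frac{-1 + 2 C}{400 C}$ ($t{\left(B,C \right)} = \frac{\frac{1}{4} \frac{1}{C} \left(-1 + 2 C\right)}{-100} = \frac{-1 + 2 C}{4 C} \left(- \frac{1}{100}\right) = - \frac{-1 + 2 C}{400 C}$)
$- t{\left(72,N \right)} = - \frac{\frac{1}{\frac{1}{25}} \left(1 - \frac{2}{25}\right)}{400} = - \frac{25 \left(1 - \frac{2}{25}\right)}{400} = - \frac{25 \cdot 23}{400 \cdot 25} = \left(-1\right) \frac{23}{400} = - \frac{23}{400}$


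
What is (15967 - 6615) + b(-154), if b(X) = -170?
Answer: 9182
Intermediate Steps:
(15967 - 6615) + b(-154) = (15967 - 6615) - 170 = 9352 - 170 = 9182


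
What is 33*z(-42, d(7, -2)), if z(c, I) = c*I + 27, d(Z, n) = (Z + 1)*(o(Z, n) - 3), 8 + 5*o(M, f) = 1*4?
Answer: 215127/5 ≈ 43025.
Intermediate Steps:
o(M, f) = -⅘ (o(M, f) = -8/5 + (1*4)/5 = -8/5 + (⅕)*4 = -8/5 + ⅘ = -⅘)
d(Z, n) = -19/5 - 19*Z/5 (d(Z, n) = (Z + 1)*(-⅘ - 3) = (1 + Z)*(-19/5) = -19/5 - 19*Z/5)
z(c, I) = 27 + I*c (z(c, I) = I*c + 27 = 27 + I*c)
33*z(-42, d(7, -2)) = 33*(27 + (-19/5 - 19/5*7)*(-42)) = 33*(27 + (-19/5 - 133/5)*(-42)) = 33*(27 - 152/5*(-42)) = 33*(27 + 6384/5) = 33*(6519/5) = 215127/5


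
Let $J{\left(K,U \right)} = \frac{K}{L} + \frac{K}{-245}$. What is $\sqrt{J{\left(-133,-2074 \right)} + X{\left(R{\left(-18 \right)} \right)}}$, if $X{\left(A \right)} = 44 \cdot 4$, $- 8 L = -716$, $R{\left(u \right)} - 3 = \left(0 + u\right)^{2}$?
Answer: $\frac{3 \sqrt{763446635}}{6265} \approx 13.231$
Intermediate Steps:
$R{\left(u \right)} = 3 + u^{2}$ ($R{\left(u \right)} = 3 + \left(0 + u\right)^{2} = 3 + u^{2}$)
$L = \frac{179}{2}$ ($L = \left(- \frac{1}{8}\right) \left(-716\right) = \frac{179}{2} \approx 89.5$)
$X{\left(A \right)} = 176$
$J{\left(K,U \right)} = \frac{311 K}{43855}$ ($J{\left(K,U \right)} = \frac{K}{\frac{179}{2}} + \frac{K}{-245} = K \frac{2}{179} + K \left(- \frac{1}{245}\right) = \frac{2 K}{179} - \frac{K}{245} = \frac{311 K}{43855}$)
$\sqrt{J{\left(-133,-2074 \right)} + X{\left(R{\left(-18 \right)} \right)}} = \sqrt{\frac{311}{43855} \left(-133\right) + 176} = \sqrt{- \frac{5909}{6265} + 176} = \sqrt{\frac{1096731}{6265}} = \frac{3 \sqrt{763446635}}{6265}$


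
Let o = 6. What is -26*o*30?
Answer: -4680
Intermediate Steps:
-26*o*30 = -26*6*30 = -156*30 = -4680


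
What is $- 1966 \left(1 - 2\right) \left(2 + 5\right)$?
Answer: $13762$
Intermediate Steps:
$- 1966 \left(1 - 2\right) \left(2 + 5\right) = - 1966 \left(\left(-1\right) 7\right) = \left(-1966\right) \left(-7\right) = 13762$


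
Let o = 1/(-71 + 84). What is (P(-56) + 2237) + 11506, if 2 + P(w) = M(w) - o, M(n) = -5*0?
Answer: 178632/13 ≈ 13741.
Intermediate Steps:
M(n) = 0
o = 1/13 ≈ 0.076923
P(w) = -27/13 (P(w) = -2 + (0 - 1*1/13) = -2 + (0 - 1/13) = -2 - 1/13 = -27/13)
(P(-56) + 2237) + 11506 = (-27/13 + 2237) + 11506 = 29054/13 + 11506 = 178632/13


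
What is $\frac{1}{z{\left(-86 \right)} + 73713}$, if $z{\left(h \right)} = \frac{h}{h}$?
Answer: $\frac{1}{73714} \approx 1.3566 \cdot 10^{-5}$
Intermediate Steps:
$z{\left(h \right)} = 1$
$\frac{1}{z{\left(-86 \right)} + 73713} = \frac{1}{1 + 73713} = \frac{1}{73714}$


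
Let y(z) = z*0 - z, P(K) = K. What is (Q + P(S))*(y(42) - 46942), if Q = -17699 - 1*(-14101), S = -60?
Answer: 171867472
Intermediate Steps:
Q = -3598 (Q = -17699 + 14101 = -3598)
y(z) = -z (y(z) = 0 - z = -z)
(Q + P(S))*(y(42) - 46942) = (-3598 - 60)*(-1*42 - 46942) = -3658*(-42 - 46942) = -3658*(-46984) = 171867472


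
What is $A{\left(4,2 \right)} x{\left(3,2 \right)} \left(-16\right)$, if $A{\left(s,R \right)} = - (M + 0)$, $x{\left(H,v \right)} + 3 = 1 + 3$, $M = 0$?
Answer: $0$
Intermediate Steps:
$x{\left(H,v \right)} = 1$ ($x{\left(H,v \right)} = -3 + \left(1 + 3\right) = -3 + 4 = 1$)
$A{\left(s,R \right)} = 0$ ($A{\left(s,R \right)} = - (0 + 0) = \left(-1\right) 0 = 0$)
$A{\left(4,2 \right)} x{\left(3,2 \right)} \left(-16\right) = 0 \cdot 1 \left(-16\right) = 0 \left(-16\right) = 0$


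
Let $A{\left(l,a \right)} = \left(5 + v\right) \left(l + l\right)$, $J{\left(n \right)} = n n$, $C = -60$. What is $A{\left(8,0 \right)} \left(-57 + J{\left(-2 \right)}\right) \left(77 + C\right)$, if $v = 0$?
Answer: $-72080$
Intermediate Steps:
$J{\left(n \right)} = n^{2}$
$A{\left(l,a \right)} = 10 l$ ($A{\left(l,a \right)} = \left(5 + 0\right) \left(l + l\right) = 5 \cdot 2 l = 10 l$)
$A{\left(8,0 \right)} \left(-57 + J{\left(-2 \right)}\right) \left(77 + C\right) = 10 \cdot 8 \left(-57 + \left(-2\right)^{2}\right) \left(77 - 60\right) = 80 \left(-57 + 4\right) 17 = 80 \left(\left(-53\right) 17\right) = 80 \left(-901\right) = -72080$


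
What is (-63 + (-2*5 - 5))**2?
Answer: 6084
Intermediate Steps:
(-63 + (-2*5 - 5))**2 = (-63 + (-10 - 5))**2 = (-63 - 15)**2 = (-78)**2 = 6084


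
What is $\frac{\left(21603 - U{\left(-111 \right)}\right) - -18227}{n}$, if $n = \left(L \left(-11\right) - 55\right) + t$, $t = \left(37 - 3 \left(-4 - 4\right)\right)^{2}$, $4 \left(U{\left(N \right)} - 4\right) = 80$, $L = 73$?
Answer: $\frac{39806}{2863} \approx 13.904$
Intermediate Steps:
$U{\left(N \right)} = 24$ ($U{\left(N \right)} = 4 + \frac{1}{4} \cdot 80 = 4 + 20 = 24$)
$t = 3721$ ($t = \left(37 - -24\right)^{2} = \left(37 + 24\right)^{2} = 61^{2} = 3721$)
$n = 2863$ ($n = \left(73 \left(-11\right) - 55\right) + 3721 = \left(-803 - 55\right) + 3721 = -858 + 3721 = 2863$)
$\frac{\left(21603 - U{\left(-111 \right)}\right) - -18227}{n} = \frac{\left(21603 - 24\right) - -18227}{2863} = \left(\left(21603 - 24\right) + 18227\right) \frac{1}{2863} = \left(21579 + 18227\right) \frac{1}{2863} = 39806 \cdot \frac{1}{2863} = \frac{39806}{2863}$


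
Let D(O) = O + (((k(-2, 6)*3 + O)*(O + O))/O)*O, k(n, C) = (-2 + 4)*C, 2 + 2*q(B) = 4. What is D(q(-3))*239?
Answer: 17925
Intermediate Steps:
q(B) = 1 (q(B) = -1 + (1/2)*4 = -1 + 2 = 1)
k(n, C) = 2*C
D(O) = O + O*(72 + 2*O) (D(O) = O + ((((2*6)*3 + O)*(O + O))/O)*O = O + (((12*3 + O)*(2*O))/O)*O = O + (((36 + O)*(2*O))/O)*O = O + ((2*O*(36 + O))/O)*O = O + (72 + 2*O)*O = O + O*(72 + 2*O))
D(q(-3))*239 = (1*(73 + 2*1))*239 = (1*(73 + 2))*239 = (1*75)*239 = 75*239 = 17925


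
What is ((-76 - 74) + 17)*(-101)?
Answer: 13433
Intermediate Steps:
((-76 - 74) + 17)*(-101) = (-150 + 17)*(-101) = -133*(-101) = 13433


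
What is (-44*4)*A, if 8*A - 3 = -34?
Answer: 682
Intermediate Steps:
A = -31/8 (A = 3/8 + (1/8)*(-34) = 3/8 - 17/4 = -31/8 ≈ -3.8750)
(-44*4)*A = -44*4*(-31/8) = -176*(-31/8) = 682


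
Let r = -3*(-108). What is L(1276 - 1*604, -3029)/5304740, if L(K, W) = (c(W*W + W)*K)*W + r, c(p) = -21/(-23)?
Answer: -10684449/30502255 ≈ -0.35028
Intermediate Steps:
r = 324
c(p) = 21/23 (c(p) = -21*(-1/23) = 21/23)
L(K, W) = 324 + 21*K*W/23 (L(K, W) = (21*K/23)*W + 324 = 21*K*W/23 + 324 = 324 + 21*K*W/23)
L(1276 - 1*604, -3029)/5304740 = (324 + (21/23)*(1276 - 1*604)*(-3029))/5304740 = (324 + (21/23)*(1276 - 604)*(-3029))*(1/5304740) = (324 + (21/23)*672*(-3029))*(1/5304740) = (324 - 42745248/23)*(1/5304740) = -42737796/23*1/5304740 = -10684449/30502255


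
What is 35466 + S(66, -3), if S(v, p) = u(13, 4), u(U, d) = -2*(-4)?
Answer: 35474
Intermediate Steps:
u(U, d) = 8
S(v, p) = 8
35466 + S(66, -3) = 35466 + 8 = 35474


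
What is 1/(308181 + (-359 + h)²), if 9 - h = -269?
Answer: 1/314742 ≈ 3.1772e-6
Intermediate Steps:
h = 278 (h = 9 - 1*(-269) = 9 + 269 = 278)
1/(308181 + (-359 + h)²) = 1/(308181 + (-359 + 278)²) = 1/(308181 + (-81)²) = 1/(308181 + 6561) = 1/314742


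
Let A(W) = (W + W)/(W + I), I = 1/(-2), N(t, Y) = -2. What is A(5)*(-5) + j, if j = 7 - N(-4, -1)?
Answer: -19/9 ≈ -2.1111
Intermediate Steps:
I = -½ ≈ -0.50000
A(W) = 2*W/(-½ + W) (A(W) = (W + W)/(W - ½) = (2*W)/(-½ + W) = 2*W/(-½ + W))
j = 9 (j = 7 - 1*(-2) = 7 + 2 = 9)
A(5)*(-5) + j = (4*5/(-1 + 2*5))*(-5) + 9 = (4*5/(-1 + 10))*(-5) + 9 = (4*5/9)*(-5) + 9 = (4*5*(⅑))*(-5) + 9 = (20/9)*(-5) + 9 = -100/9 + 9 = -19/9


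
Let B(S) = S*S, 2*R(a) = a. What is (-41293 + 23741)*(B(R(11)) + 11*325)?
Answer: -63279348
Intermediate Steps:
R(a) = a/2
B(S) = S²
(-41293 + 23741)*(B(R(11)) + 11*325) = (-41293 + 23741)*(((½)*11)² + 11*325) = -17552*((11/2)² + 3575) = -17552*(121/4 + 3575) = -17552*14421/4 = -63279348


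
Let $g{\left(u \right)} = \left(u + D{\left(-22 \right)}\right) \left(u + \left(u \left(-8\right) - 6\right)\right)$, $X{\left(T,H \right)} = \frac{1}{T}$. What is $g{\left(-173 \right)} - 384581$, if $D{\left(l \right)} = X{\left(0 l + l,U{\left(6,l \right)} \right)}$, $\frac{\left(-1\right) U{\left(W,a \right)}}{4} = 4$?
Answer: $- \frac{13048217}{22} \approx -5.931 \cdot 10^{5}$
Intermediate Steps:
$U{\left(W,a \right)} = -16$ ($U{\left(W,a \right)} = \left(-4\right) 4 = -16$)
$D{\left(l \right)} = \frac{1}{l}$ ($D{\left(l \right)} = \frac{1}{0 l + l} = \frac{1}{0 + l} = \frac{1}{l}$)
$g{\left(u \right)} = \left(-6 - 7 u\right) \left(- \frac{1}{22} + u\right)$ ($g{\left(u \right)} = \left(u + \frac{1}{-22}\right) \left(u + \left(u \left(-8\right) - 6\right)\right) = \left(u - \frac{1}{22}\right) \left(u - \left(6 + 8 u\right)\right) = \left(- \frac{1}{22} + u\right) \left(u - \left(6 + 8 u\right)\right) = \left(- \frac{1}{22} + u\right) \left(-6 - 7 u\right) = \left(-6 - 7 u\right) \left(- \frac{1}{22} + u\right)$)
$g{\left(-173 \right)} - 384581 = \left(\frac{3}{11} - 7 \left(-173\right)^{2} - - \frac{21625}{22}\right) - 384581 = \left(\frac{3}{11} - 209503 + \frac{21625}{22}\right) - 384581 = - \frac{4587435}{22} - 384581 = - \frac{13048217}{22}$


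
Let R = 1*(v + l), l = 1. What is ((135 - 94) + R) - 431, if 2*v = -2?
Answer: -390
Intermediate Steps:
v = -1 (v = (1/2)*(-2) = -1)
R = 0 (R = 1*(-1 + 1) = 1*0 = 0)
((135 - 94) + R) - 431 = ((135 - 94) + 0) - 431 = (41 + 0) - 431 = 41 - 431 = -390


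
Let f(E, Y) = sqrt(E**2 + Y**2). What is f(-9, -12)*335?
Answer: 5025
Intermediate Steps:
f(-9, -12)*335 = sqrt((-9)**2 + (-12)**2)*335 = sqrt(81 + 144)*335 = sqrt(225)*335 = 15*335 = 5025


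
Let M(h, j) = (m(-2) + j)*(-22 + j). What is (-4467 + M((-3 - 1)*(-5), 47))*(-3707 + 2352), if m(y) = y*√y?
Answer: 4460660 + 67750*I*√2 ≈ 4.4607e+6 + 95813.0*I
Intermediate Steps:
m(y) = y^(3/2)
M(h, j) = (-22 + j)*(j - 2*I*√2) (M(h, j) = ((-2)^(3/2) + j)*(-22 + j) = (-2*I*√2 + j)*(-22 + j) = (j - 2*I*√2)*(-22 + j) = (-22 + j)*(j - 2*I*√2))
(-4467 + M((-3 - 1)*(-5), 47))*(-3707 + 2352) = (-4467 + (47² - 22*47 + 44*I*√2 - 2*I*47*√2))*(-3707 + 2352) = (-4467 + (2209 - 1034 + 44*I*√2 - 94*I*√2))*(-1355) = (-4467 + (1175 - 50*I*√2))*(-1355) = (-3292 - 50*I*√2)*(-1355) = 4460660 + 67750*I*√2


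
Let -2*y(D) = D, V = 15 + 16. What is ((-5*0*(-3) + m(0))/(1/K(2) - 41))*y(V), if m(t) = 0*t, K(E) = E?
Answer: 0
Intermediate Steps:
m(t) = 0
V = 31
y(D) = -D/2
((-5*0*(-3) + m(0))/(1/K(2) - 41))*y(V) = ((-5*0*(-3) + 0)/(1/2 - 41))*(-½*31) = ((0*(-3) + 0)/(½ - 41))*(-31/2) = ((0 + 0)/(-81/2))*(-31/2) = (0*(-2/81))*(-31/2) = 0*(-31/2) = 0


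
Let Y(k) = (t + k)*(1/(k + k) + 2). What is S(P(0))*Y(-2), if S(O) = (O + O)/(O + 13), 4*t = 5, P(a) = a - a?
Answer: 0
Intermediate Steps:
P(a) = 0
t = 5/4 (t = (¼)*5 = 5/4 ≈ 1.2500)
Y(k) = (2 + 1/(2*k))*(5/4 + k) (Y(k) = (5/4 + k)*(1/(k + k) + 2) = (5/4 + k)*(1/(2*k) + 2) = (5/4 + k)*(2 + 1/(2*k)) = (2 + 1/(2*k))*(5/4 + k))
S(O) = 2*O/(13 + O) (S(O) = (2*O)/(13 + O) = 2*O/(13 + O))
S(P(0))*Y(-2) = (2*0/(13 + 0))*(3 + 2*(-2) + (5/8)/(-2)) = (2*0/13)*(3 - 4 + (5/8)*(-½)) = (2*0*(1/13))*(3 - 4 - 5/16) = 0*(-21/16) = 0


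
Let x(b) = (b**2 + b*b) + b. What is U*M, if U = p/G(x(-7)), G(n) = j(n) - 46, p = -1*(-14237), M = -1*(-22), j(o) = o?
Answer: 313214/45 ≈ 6960.3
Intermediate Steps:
x(b) = b + 2*b**2 (x(b) = (b**2 + b**2) + b = 2*b**2 + b = b + 2*b**2)
M = 22
p = 14237
G(n) = -46 + n (G(n) = n - 46 = -46 + n)
U = 14237/45 (U = 14237/(-46 - 7*(1 + 2*(-7))) = 14237/(-46 - 7*(1 - 14)) = 14237/(-46 - 7*(-13)) = 14237/(-46 + 91) = 14237/45 ≈ 316.38)
U*M = (14237/45)*22 = 313214/45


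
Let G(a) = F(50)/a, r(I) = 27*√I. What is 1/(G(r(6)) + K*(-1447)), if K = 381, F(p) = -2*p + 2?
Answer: -1205708409/664715485835761 + 1323*√6/664715485835761 ≈ -1.8139e-6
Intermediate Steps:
F(p) = 2 - 2*p
G(a) = -98/a (G(a) = (2 - 2*50)/a = (2 - 100)/a = -98/a)
1/(G(r(6)) + K*(-1447)) = 1/(-98*√6/162 + 381*(-1447)) = 1/(-49*√6/81 - 551307) = 1/(-551307 - 49*√6/81)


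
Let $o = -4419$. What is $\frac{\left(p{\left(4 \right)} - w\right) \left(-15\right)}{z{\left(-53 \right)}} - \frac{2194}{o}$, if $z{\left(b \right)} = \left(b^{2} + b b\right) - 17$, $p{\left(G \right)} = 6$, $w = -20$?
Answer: $\frac{3521728}{8250273} \approx 0.42686$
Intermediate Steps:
$z{\left(b \right)} = -17 + 2 b^{2}$ ($z{\left(b \right)} = \left(b^{2} + b^{2}\right) - 17 = 2 b^{2} - 17 = -17 + 2 b^{2}$)
$\frac{\left(p{\left(4 \right)} - w\right) \left(-15\right)}{z{\left(-53 \right)}} - \frac{2194}{o} = \frac{\left(6 - -20\right) \left(-15\right)}{-17 + 2 \left(-53\right)^{2}} - \frac{2194}{-4419} = \frac{\left(6 + 20\right) \left(-15\right)}{-17 + 2 \cdot 2809} - - \frac{2194}{4419} = \frac{26 \left(-15\right)}{-17 + 5618} + \frac{2194}{4419} = - \frac{390}{5601} + \frac{2194}{4419} = \left(-390\right) \frac{1}{5601} + \frac{2194}{4419} = - \frac{130}{1867} + \frac{2194}{4419} = \frac{3521728}{8250273}$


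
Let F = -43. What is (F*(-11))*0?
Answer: 0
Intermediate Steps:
(F*(-11))*0 = -43*(-11)*0 = 473*0 = 0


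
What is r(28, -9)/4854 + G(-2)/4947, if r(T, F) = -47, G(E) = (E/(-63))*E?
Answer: -4889161/504267498 ≈ -0.0096956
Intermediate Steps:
G(E) = -E²/63 (G(E) = (E*(-1/63))*E = (-E/63)*E = -E²/63)
r(28, -9)/4854 + G(-2)/4947 = -47/4854 - 1/63*(-2)²/4947 = -47*1/4854 - 1/63*4*(1/4947) = -47/4854 - 4/63*1/4947 = -47/4854 - 4/311661 = -4889161/504267498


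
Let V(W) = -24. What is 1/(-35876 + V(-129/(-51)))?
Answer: -1/35900 ≈ -2.7855e-5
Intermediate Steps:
1/(-35876 + V(-129/(-51))) = 1/(-35876 - 24) = 1/(-35900) = -1/35900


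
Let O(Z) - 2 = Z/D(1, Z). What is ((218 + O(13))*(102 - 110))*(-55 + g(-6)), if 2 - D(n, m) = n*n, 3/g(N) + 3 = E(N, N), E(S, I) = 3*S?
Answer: 719504/7 ≈ 1.0279e+5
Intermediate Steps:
g(N) = 3/(-3 + 3*N)
D(n, m) = 2 - n**2 (D(n, m) = 2 - n*n = 2 - n**2)
O(Z) = 2 + Z (O(Z) = 2 + Z/(2 - 1*1**2) = 2 + Z/(2 - 1*1) = 2 + Z/(2 - 1) = 2 + Z/1 = 2 + Z*1 = 2 + Z)
((218 + O(13))*(102 - 110))*(-55 + g(-6)) = ((218 + (2 + 13))*(102 - 110))*(-55 + 1/(-1 - 6)) = ((218 + 15)*(-8))*(-55 + 1/(-7)) = (233*(-8))*(-55 - 1/7) = -1864*(-386/7) = 719504/7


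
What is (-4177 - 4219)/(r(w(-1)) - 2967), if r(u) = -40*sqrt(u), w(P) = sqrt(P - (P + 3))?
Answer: 8396/(2967 + 40*3**(1/4)*sqrt(I)) ≈ 2.7943 - 0.034623*I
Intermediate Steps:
w(P) = I*sqrt(3) (w(P) = sqrt(P - (3 + P)) = sqrt(P + (-3 - P)) = sqrt(-3) = I*sqrt(3))
(-4177 - 4219)/(r(w(-1)) - 2967) = (-4177 - 4219)/(-40*3**(1/4)*sqrt(I) - 2967) = -8396/(-40*3**(1/4)*sqrt(I) - 2967) = -8396/(-2967 - 40*3**(1/4)*sqrt(I))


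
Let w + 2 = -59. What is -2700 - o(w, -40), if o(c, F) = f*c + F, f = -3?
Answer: -2843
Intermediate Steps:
w = -61 (w = -2 - 59 = -61)
o(c, F) = F - 3*c (o(c, F) = -3*c + F = F - 3*c)
-2700 - o(w, -40) = -2700 - (-40 - 3*(-61)) = -2700 - (-40 + 183) = -2700 - 1*143 = -2700 - 143 = -2843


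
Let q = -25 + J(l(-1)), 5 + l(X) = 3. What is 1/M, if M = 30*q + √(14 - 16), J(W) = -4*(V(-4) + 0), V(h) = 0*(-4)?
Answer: -375/281251 - I*√2/562502 ≈ -0.0013333 - 2.5141e-6*I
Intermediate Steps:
V(h) = 0
l(X) = -2 (l(X) = -5 + 3 = -2)
J(W) = 0 (J(W) = -4*(0 + 0) = -4*0 = 0)
q = -25 (q = -25 + 0 = -25)
M = -750 + I*√2 (M = 30*(-25) + √(14 - 16) = -750 + √(-2) = -750 + I*√2 ≈ -750.0 + 1.4142*I)
1/M = 1/(-750 + I*√2)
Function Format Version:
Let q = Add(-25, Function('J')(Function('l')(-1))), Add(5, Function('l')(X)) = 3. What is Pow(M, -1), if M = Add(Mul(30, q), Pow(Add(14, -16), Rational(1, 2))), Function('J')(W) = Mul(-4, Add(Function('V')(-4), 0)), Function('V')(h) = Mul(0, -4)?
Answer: Add(Rational(-375, 281251), Mul(Rational(-1, 562502), I, Pow(2, Rational(1, 2)))) ≈ Add(-0.0013333, Mul(-2.5141e-6, I))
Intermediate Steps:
Function('V')(h) = 0
Function('l')(X) = -2 (Function('l')(X) = Add(-5, 3) = -2)
Function('J')(W) = 0 (Function('J')(W) = Mul(-4, Add(0, 0)) = Mul(-4, 0) = 0)
q = -25 (q = Add(-25, 0) = -25)
M = Add(-750, Mul(I, Pow(2, Rational(1, 2)))) (M = Add(Mul(30, -25), Pow(Add(14, -16), Rational(1, 2))) = Add(-750, Pow(-2, Rational(1, 2))) = Add(-750, Mul(I, Pow(2, Rational(1, 2)))) ≈ Add(-750.00, Mul(1.4142, I)))
Pow(M, -1) = Pow(Add(-750, Mul(I, Pow(2, Rational(1, 2)))), -1)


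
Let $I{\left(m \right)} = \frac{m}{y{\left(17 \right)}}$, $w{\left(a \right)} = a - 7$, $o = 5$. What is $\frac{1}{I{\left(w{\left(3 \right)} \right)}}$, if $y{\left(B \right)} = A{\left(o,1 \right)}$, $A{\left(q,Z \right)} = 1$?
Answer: $- \frac{1}{4} \approx -0.25$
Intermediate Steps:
$w{\left(a \right)} = -7 + a$ ($w{\left(a \right)} = a - 7 = -7 + a$)
$y{\left(B \right)} = 1$
$I{\left(m \right)} = m$ ($I{\left(m \right)} = \frac{m}{1} = m 1 = m$)
$\frac{1}{I{\left(w{\left(3 \right)} \right)}} = \frac{1}{-7 + 3} = \frac{1}{-4} = - \frac{1}{4}$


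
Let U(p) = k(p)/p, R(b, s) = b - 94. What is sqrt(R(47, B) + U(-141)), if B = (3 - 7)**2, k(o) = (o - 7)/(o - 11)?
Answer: I*sqrt(1349481954)/5358 ≈ 6.8562*I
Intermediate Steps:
k(o) = (-7 + o)/(-11 + o)
B = 16 (B = (-4)**2 = 16)
R(b, s) = -94 + b
U(p) = (-7 + p)/(p*(-11 + p)) (U(p) = ((-7 + p)/(-11 + p))/p = (-7 + p)/(p*(-11 + p)))
sqrt(R(47, B) + U(-141)) = sqrt((-94 + 47) + (-7 - 141)/((-141)*(-11 - 141))) = sqrt(-47 - 1/141*(-148)/(-152)) = sqrt(-47 - 1/141*(-1/152)*(-148)) = sqrt(-47 - 37/5358) = sqrt(-251863/5358) = I*sqrt(1349481954)/5358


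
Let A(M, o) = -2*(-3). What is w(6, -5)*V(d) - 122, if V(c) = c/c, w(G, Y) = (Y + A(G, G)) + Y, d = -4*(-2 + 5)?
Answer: -126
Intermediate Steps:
A(M, o) = 6
d = -12 (d = -4*3 = -12)
w(G, Y) = 6 + 2*Y (w(G, Y) = (Y + 6) + Y = (6 + Y) + Y = 6 + 2*Y)
V(c) = 1
w(6, -5)*V(d) - 122 = (6 + 2*(-5))*1 - 122 = (6 - 10)*1 - 122 = -4*1 - 122 = -4 - 122 = -126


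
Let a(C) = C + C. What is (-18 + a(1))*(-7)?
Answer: 112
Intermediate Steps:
a(C) = 2*C
(-18 + a(1))*(-7) = (-18 + 2*1)*(-7) = (-18 + 2)*(-7) = -16*(-7) = 112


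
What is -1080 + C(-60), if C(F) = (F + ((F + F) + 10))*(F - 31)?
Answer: 14390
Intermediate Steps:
C(F) = (-31 + F)*(10 + 3*F) (C(F) = (F + (2*F + 10))*(-31 + F) = (F + (10 + 2*F))*(-31 + F) = (10 + 3*F)*(-31 + F) = (-31 + F)*(10 + 3*F))
-1080 + C(-60) = -1080 + (-310 - 83*(-60) + 3*(-60)²) = -1080 + (-310 + 4980 + 3*3600) = -1080 + (-310 + 4980 + 10800) = -1080 + 15470 = 14390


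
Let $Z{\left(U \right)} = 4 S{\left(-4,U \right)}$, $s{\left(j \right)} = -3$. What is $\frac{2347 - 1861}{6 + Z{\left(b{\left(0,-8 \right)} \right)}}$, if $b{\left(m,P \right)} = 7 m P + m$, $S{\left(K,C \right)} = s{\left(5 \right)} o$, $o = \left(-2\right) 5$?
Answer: $\frac{27}{7} \approx 3.8571$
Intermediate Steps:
$o = -10$
$S{\left(K,C \right)} = 30$ ($S{\left(K,C \right)} = \left(-3\right) \left(-10\right) = 30$)
$b{\left(m,P \right)} = m + 7 P m$ ($b{\left(m,P \right)} = 7 P m + m = m + 7 P m$)
$Z{\left(U \right)} = 120$ ($Z{\left(U \right)} = 4 \cdot 30 = 120$)
$\frac{2347 - 1861}{6 + Z{\left(b{\left(0,-8 \right)} \right)}} = \frac{2347 - 1861}{6 + 120} = \frac{486}{126} = 486 \cdot \frac{1}{126} = \frac{27}{7}$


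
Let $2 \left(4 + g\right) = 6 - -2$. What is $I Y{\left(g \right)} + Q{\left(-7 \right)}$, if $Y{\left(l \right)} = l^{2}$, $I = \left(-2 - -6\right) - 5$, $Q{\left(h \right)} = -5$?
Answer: $-5$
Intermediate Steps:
$g = 0$ ($g = -4 + \frac{6 - -2}{2} = -4 + \frac{6 + 2}{2} = -4 + \frac{1}{2} \cdot 8 = -4 + 4 = 0$)
$I = -1$ ($I = \left(-2 + 6\right) - 5 = 4 - 5 = -1$)
$I Y{\left(g \right)} + Q{\left(-7 \right)} = - 0^{2} - 5 = \left(-1\right) 0 - 5 = 0 - 5 = -5$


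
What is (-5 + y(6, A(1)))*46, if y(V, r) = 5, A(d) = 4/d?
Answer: 0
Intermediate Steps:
(-5 + y(6, A(1)))*46 = (-5 + 5)*46 = 0*46 = 0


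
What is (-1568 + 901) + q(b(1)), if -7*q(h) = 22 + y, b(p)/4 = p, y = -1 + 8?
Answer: -4698/7 ≈ -671.14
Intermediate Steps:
y = 7
b(p) = 4*p
q(h) = -29/7 (q(h) = -(22 + 7)/7 = -⅐*29 = -29/7)
(-1568 + 901) + q(b(1)) = (-1568 + 901) - 29/7 = -667 - 29/7 = -4698/7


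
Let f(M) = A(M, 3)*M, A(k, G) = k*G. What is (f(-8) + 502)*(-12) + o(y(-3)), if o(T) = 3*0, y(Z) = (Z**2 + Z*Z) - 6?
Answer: -8328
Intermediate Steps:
A(k, G) = G*k
y(Z) = -6 + 2*Z**2 (y(Z) = (Z**2 + Z**2) - 6 = 2*Z**2 - 6 = -6 + 2*Z**2)
f(M) = 3*M**2 (f(M) = (3*M)*M = 3*M**2)
o(T) = 0
(f(-8) + 502)*(-12) + o(y(-3)) = (3*(-8)**2 + 502)*(-12) + 0 = (3*64 + 502)*(-12) + 0 = (192 + 502)*(-12) + 0 = 694*(-12) + 0 = -8328 + 0 = -8328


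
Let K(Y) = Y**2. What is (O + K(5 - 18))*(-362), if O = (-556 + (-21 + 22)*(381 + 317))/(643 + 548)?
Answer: -72914402/1191 ≈ -61221.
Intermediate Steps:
O = 142/1191 (O = (-556 + 1*698)/1191 = (-556 + 698)*(1/1191) = 142*(1/1191) = 142/1191 ≈ 0.11923)
(O + K(5 - 18))*(-362) = (142/1191 + (5 - 18)**2)*(-362) = (142/1191 + (-13)**2)*(-362) = (142/1191 + 169)*(-362) = (201421/1191)*(-362) = -72914402/1191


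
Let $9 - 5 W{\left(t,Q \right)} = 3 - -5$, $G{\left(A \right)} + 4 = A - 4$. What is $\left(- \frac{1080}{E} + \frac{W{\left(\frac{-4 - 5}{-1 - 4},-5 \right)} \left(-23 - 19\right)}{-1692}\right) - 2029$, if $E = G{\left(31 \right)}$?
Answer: $- \frac{67323109}{32430} \approx -2076.0$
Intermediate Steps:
$G{\left(A \right)} = -8 + A$ ($G{\left(A \right)} = -4 + \left(A - 4\right) = -4 + \left(-4 + A\right) = -8 + A$)
$W{\left(t,Q \right)} = \frac{1}{5}$ ($W{\left(t,Q \right)} = \frac{9}{5} - \frac{3 - -5}{5} = \frac{9}{5} - \frac{3 + 5}{5} = \frac{9}{5} - \frac{8}{5} = \frac{1}{5}$)
$E = 23$ ($E = -8 + 31 = 23$)
$\left(- \frac{1080}{E} + \frac{W{\left(\frac{-4 - 5}{-1 - 4},-5 \right)} \left(-23 - 19\right)}{-1692}\right) - 2029 = \left(- \frac{1080}{23} + \frac{\frac{1}{5} \left(-23 - 19\right)}{-1692}\right) - 2029 = \left(\left(-1080\right) \frac{1}{23} + \frac{1}{5} \left(-42\right) \left(- \frac{1}{1692}\right)\right) - 2029 = \left(- \frac{1080}{23} - - \frac{7}{1410}\right) - 2029 = \left(- \frac{1080}{23} + \frac{7}{1410}\right) - 2029 = - \frac{1522639}{32430} - 2029 = - \frac{67323109}{32430}$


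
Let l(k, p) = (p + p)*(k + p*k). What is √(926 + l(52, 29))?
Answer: √91406 ≈ 302.33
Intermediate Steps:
l(k, p) = 2*p*(k + k*p) (l(k, p) = (2*p)*(k + k*p) = 2*p*(k + k*p))
√(926 + l(52, 29)) = √(926 + 2*52*29*(1 + 29)) = √(926 + 2*52*29*30) = √(926 + 90480) = √91406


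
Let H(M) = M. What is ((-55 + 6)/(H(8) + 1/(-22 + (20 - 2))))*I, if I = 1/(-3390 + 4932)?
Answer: -98/23901 ≈ -0.0041002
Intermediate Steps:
I = 1/1542 ≈ 0.00064851
((-55 + 6)/(H(8) + 1/(-22 + (20 - 2))))*I = ((-55 + 6)/(8 + 1/(-22 + (20 - 2))))*(1/1542) = -49/(8 + 1/(-22 + 18))*(1/1542) = -49/(8 + 1/(-4))*(1/1542) = -49/(8 - 1/4)*(1/1542) = -49/31/4*(1/1542) = -49*4/31*(1/1542) = -196/31*1/1542 = -98/23901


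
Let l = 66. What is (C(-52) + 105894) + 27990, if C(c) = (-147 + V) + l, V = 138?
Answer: 133941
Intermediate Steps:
C(c) = 57 (C(c) = (-147 + 138) + 66 = -9 + 66 = 57)
(C(-52) + 105894) + 27990 = (57 + 105894) + 27990 = 105951 + 27990 = 133941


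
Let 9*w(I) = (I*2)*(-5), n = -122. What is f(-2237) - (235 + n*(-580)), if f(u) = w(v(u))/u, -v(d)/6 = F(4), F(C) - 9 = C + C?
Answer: -476447785/6711 ≈ -70995.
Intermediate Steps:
F(C) = 9 + 2*C (F(C) = 9 + (C + C) = 9 + 2*C)
v(d) = -102 (v(d) = -6*(9 + 2*4) = -6*(9 + 8) = -6*17 = -102)
w(I) = -10*I/9 (w(I) = ((I*2)*(-5))/9 = ((2*I)*(-5))/9 = (-10*I)/9 = -10*I/9)
f(u) = 340/(3*u) (f(u) = (-10/9*(-102))/u = 340/(3*u))
f(-2237) - (235 + n*(-580)) = (340/3)/(-2237) - (235 - 122*(-580)) = (340/3)*(-1/2237) - (235 + 70760) = -340/6711 - 1*70995 = -340/6711 - 70995 = -476447785/6711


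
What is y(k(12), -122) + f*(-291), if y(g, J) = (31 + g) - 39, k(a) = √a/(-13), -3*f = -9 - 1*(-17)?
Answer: 768 - 2*√3/13 ≈ 767.73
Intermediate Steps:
f = -8/3 (f = -(-9 - 1*(-17))/3 = -(-9 + 17)/3 = -⅓*8 = -8/3 ≈ -2.6667)
k(a) = -√a/13
y(g, J) = -8 + g
y(k(12), -122) + f*(-291) = (-8 - 2*√3/13) - 8/3*(-291) = (-8 - 2*√3/13) + 776 = 768 - 2*√3/13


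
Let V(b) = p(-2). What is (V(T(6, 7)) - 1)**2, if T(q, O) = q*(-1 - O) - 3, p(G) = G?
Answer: 9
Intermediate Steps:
T(q, O) = -3 + q*(-1 - O)
V(b) = -2
(V(T(6, 7)) - 1)**2 = (-2 - 1)**2 = (-3)**2 = 9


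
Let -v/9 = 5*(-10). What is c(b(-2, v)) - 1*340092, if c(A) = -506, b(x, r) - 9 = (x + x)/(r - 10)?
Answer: -340598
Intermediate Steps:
v = 450 (v = -45*(-10) = -9*(-50) = 450)
b(x, r) = 9 + 2*x/(-10 + r) (b(x, r) = 9 + (x + x)/(r - 10) = 9 + (2*x)/(-10 + r) = 9 + 2*x/(-10 + r))
c(b(-2, v)) - 1*340092 = -506 - 1*340092 = -506 - 340092 = -340598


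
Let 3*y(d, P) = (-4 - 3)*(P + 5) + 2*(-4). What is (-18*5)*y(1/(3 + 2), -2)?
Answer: 870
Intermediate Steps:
y(d, P) = -43/3 - 7*P/3 (y(d, P) = ((-4 - 3)*(P + 5) + 2*(-4))/3 = (-7*(5 + P) - 8)/3 = ((-35 - 7*P) - 8)/3 = (-43 - 7*P)/3 = -43/3 - 7*P/3)
(-18*5)*y(1/(3 + 2), -2) = (-18*5)*(-43/3 - 7/3*(-2)) = -90*(-43/3 + 14/3) = -90*(-29/3) = 870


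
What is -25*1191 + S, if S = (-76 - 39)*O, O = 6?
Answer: -30465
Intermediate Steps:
S = -690 (S = (-76 - 39)*6 = -115*6 = -690)
-25*1191 + S = -25*1191 - 690 = -29775 - 690 = -30465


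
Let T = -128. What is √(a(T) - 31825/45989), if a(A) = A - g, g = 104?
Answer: I*√492140843997/45989 ≈ 15.254*I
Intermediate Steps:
a(A) = -104 + A (a(A) = A - 1*104 = A - 104 = -104 + A)
√(a(T) - 31825/45989) = √((-104 - 128) - 31825/45989) = √(-232 - 31825*1/45989) = √(-232 - 31825/45989) = √(-10701273/45989) = I*√492140843997/45989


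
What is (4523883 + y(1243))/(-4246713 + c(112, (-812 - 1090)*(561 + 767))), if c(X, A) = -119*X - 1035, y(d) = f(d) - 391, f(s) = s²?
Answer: -6068541/4261076 ≈ -1.4242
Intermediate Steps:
y(d) = -391 + d² (y(d) = d² - 391 = -391 + d²)
c(X, A) = -1035 - 119*X
(4523883 + y(1243))/(-4246713 + c(112, (-812 - 1090)*(561 + 767))) = (4523883 + (-391 + 1243²))/(-4246713 + (-1035 - 119*112)) = (4523883 + (-391 + 1545049))/(-4246713 + (-1035 - 13328)) = (4523883 + 1544658)/(-4246713 - 14363) = 6068541/(-4261076) = 6068541*(-1/4261076) = -6068541/4261076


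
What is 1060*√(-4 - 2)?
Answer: 1060*I*√6 ≈ 2596.5*I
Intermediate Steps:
1060*√(-4 - 2) = 1060*√(-6) = 1060*(I*√6) = 1060*I*√6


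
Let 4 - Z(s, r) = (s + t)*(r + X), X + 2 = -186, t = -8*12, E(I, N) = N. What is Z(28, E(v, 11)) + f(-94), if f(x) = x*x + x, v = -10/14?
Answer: -3290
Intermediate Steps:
v = -5/7 (v = -10*1/14 = -5/7 ≈ -0.71429)
t = -96
X = -188 (X = -2 - 186 = -188)
Z(s, r) = 4 - (-188 + r)*(-96 + s) (Z(s, r) = 4 - (s - 96)*(r - 188) = 4 - (-96 + s)*(-188 + r) = 4 - (-188 + r)*(-96 + s))
f(x) = x + x**2 (f(x) = x**2 + x = x + x**2)
Z(28, E(v, 11)) + f(-94) = (-18044 + 96*11 + 188*28 - 1*11*28) - 94*(1 - 94) = (-18044 + 1056 + 5264 - 308) - 94*(-93) = -12032 + 8742 = -3290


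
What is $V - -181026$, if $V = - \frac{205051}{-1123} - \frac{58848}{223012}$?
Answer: $\frac{11345565601921}{62610619} \approx 1.8121 \cdot 10^{5}$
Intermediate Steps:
$V = \frac{11415686827}{62610619}$ ($V = \left(-205051\right) \left(- \frac{1}{1123}\right) - \frac{14712}{55753} = \frac{205051}{1123} - \frac{14712}{55753} = \frac{11415686827}{62610619} \approx 182.33$)
$V - -181026 = \frac{11415686827}{62610619} - -181026 = \frac{11415686827}{62610619} + \left(-68352 + 249378\right) = \frac{11415686827}{62610619} + 181026 = \frac{11345565601921}{62610619}$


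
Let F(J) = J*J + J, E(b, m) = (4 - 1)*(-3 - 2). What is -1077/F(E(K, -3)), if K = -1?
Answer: -359/70 ≈ -5.1286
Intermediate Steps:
E(b, m) = -15 (E(b, m) = 3*(-5) = -15)
F(J) = J + J² (F(J) = J² + J = J + J²)
-1077/F(E(K, -3)) = -1077*(-1/(15*(1 - 15))) = -1077/((-15*(-14))) = -1077/210 = -1077*1/210 = -359/70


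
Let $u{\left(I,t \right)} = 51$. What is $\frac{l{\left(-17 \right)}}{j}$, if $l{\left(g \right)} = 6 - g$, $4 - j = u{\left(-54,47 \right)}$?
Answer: $- \frac{23}{47} \approx -0.48936$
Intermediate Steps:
$j = -47$ ($j = 4 - 51 = -47$)
$\frac{l{\left(-17 \right)}}{j} = \frac{6 - -17}{-47} = \left(6 + 17\right) \left(- \frac{1}{47}\right) = 23 \left(- \frac{1}{47}\right) = - \frac{23}{47}$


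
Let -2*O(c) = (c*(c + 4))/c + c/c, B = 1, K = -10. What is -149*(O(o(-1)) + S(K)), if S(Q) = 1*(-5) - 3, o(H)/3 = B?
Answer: 1788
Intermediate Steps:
o(H) = 3 (o(H) = 3*1 = 3)
S(Q) = -8 (S(Q) = -5 - 3 = -8)
O(c) = -5/2 - c/2 (O(c) = -((c*(c + 4))/c + c/c)/2 = -((c*(4 + c))/c + 1)/2 = -((4 + c) + 1)/2 = -(5 + c)/2 = -5/2 - c/2)
-149*(O(o(-1)) + S(K)) = -149*((-5/2 - 1/2*3) - 8) = -149*((-5/2 - 3/2) - 8) = -149*(-4 - 8) = -149*(-12) = 1788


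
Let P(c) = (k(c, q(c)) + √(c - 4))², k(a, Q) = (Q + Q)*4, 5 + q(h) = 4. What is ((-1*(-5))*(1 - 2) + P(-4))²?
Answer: 553 - 3264*I*√2 ≈ 553.0 - 4616.0*I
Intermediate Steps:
q(h) = -1 (q(h) = -5 + 4 = -1)
k(a, Q) = 8*Q (k(a, Q) = (2*Q)*4 = 8*Q)
P(c) = (-8 + √(-4 + c))² (P(c) = (8*(-1) + √(c - 4))² = (-8 + √(-4 + c))²)
((-1*(-5))*(1 - 2) + P(-4))² = ((-1*(-5))*(1 - 2) + (-8 + √(-4 - 4))²)² = (5*(-1) + (-8 + √(-8))²)² = (-5 + (-8 + 2*I*√2)²)²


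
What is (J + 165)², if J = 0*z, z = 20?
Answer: 27225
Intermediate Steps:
J = 0 (J = 0*20 = 0)
(J + 165)² = (0 + 165)² = 165² = 27225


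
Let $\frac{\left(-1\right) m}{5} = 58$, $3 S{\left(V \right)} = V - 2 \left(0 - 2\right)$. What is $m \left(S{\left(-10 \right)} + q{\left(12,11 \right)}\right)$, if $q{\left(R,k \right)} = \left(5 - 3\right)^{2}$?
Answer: $-580$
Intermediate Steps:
$S{\left(V \right)} = \frac{4}{3} + \frac{V}{3}$ ($S{\left(V \right)} = \frac{V - 2 \left(0 - 2\right)}{3} = \frac{V - 2 \left(-2\right)}{3} = \frac{V - -4}{3} = \frac{V + 4}{3} = \frac{4 + V}{3} = \frac{4}{3} + \frac{V}{3}$)
$q{\left(R,k \right)} = 4$ ($q{\left(R,k \right)} = 2^{2} = 4$)
$m = -290$ ($m = \left(-5\right) 58 = -290$)
$m \left(S{\left(-10 \right)} + q{\left(12,11 \right)}\right) = - 290 \left(\left(\frac{4}{3} + \frac{1}{3} \left(-10\right)\right) + 4\right) = - 290 \left(\left(\frac{4}{3} - \frac{10}{3}\right) + 4\right) = - 290 \left(-2 + 4\right) = \left(-290\right) 2 = -580$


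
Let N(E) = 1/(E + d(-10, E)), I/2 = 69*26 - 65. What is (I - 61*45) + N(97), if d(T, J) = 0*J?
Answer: 69162/97 ≈ 713.01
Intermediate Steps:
d(T, J) = 0
I = 3458 (I = 2*(69*26 - 65) = 2*(1794 - 65) = 2*1729 = 3458)
N(E) = 1/E (N(E) = 1/(E + 0) = 1/E)
(I - 61*45) + N(97) = (3458 - 61*45) + 1/97 = (3458 - 2745) + 1/97 = 713 + 1/97 = 69162/97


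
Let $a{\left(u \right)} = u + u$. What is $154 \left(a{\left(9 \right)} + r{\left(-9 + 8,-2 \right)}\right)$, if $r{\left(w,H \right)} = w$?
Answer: $2618$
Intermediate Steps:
$a{\left(u \right)} = 2 u$
$154 \left(a{\left(9 \right)} + r{\left(-9 + 8,-2 \right)}\right) = 154 \left(2 \cdot 9 + \left(-9 + 8\right)\right) = 154 \left(18 - 1\right) = 154 \cdot 17 = 2618$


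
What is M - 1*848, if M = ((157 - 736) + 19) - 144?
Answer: -1552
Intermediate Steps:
M = -704 (M = (-579 + 19) - 144 = -560 - 144 = -704)
M - 1*848 = -704 - 1*848 = -704 - 848 = -1552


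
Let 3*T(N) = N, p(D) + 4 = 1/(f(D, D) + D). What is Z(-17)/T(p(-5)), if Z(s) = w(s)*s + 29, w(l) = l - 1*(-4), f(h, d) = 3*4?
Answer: -1750/9 ≈ -194.44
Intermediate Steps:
f(h, d) = 12
p(D) = -4 + 1/(12 + D)
T(N) = N/3
w(l) = 4 + l (w(l) = l + 4 = 4 + l)
Z(s) = 29 + s*(4 + s) (Z(s) = (4 + s)*s + 29 = s*(4 + s) + 29 = 29 + s*(4 + s))
Z(-17)/T(p(-5)) = (29 - 17*(4 - 17))/((((-47 - 4*(-5))/(12 - 5))/3)) = (29 - 17*(-13))/((((-47 + 20)/7)/3)) = (29 + 221)/((((1/7)*(-27))/3)) = 250/(((1/3)*(-27/7))) = 250/(-9/7) = 250*(-7/9) = -1750/9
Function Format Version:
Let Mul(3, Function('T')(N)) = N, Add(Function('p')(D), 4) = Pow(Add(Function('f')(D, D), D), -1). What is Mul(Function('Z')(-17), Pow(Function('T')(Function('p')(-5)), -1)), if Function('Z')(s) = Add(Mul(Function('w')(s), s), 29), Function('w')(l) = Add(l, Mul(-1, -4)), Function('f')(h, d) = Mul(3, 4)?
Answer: Rational(-1750, 9) ≈ -194.44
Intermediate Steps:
Function('f')(h, d) = 12
Function('p')(D) = Add(-4, Pow(Add(12, D), -1))
Function('T')(N) = Mul(Rational(1, 3), N)
Function('w')(l) = Add(4, l) (Function('w')(l) = Add(l, 4) = Add(4, l))
Function('Z')(s) = Add(29, Mul(s, Add(4, s))) (Function('Z')(s) = Add(Mul(Add(4, s), s), 29) = Add(Mul(s, Add(4, s)), 29) = Add(29, Mul(s, Add(4, s))))
Mul(Function('Z')(-17), Pow(Function('T')(Function('p')(-5)), -1)) = Mul(Add(29, Mul(-17, Add(4, -17))), Pow(Mul(Rational(1, 3), Mul(Pow(Add(12, -5), -1), Add(-47, Mul(-4, -5)))), -1)) = Mul(Add(29, Mul(-17, -13)), Pow(Mul(Rational(1, 3), Mul(Pow(7, -1), Add(-47, 20))), -1)) = Mul(Add(29, 221), Pow(Mul(Rational(1, 3), Mul(Rational(1, 7), -27)), -1)) = Mul(250, Pow(Mul(Rational(1, 3), Rational(-27, 7)), -1)) = Mul(250, Pow(Rational(-9, 7), -1)) = Mul(250, Rational(-7, 9)) = Rational(-1750, 9)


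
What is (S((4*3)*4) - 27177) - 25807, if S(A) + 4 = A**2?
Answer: -50684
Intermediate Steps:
S(A) = -4 + A**2
(S((4*3)*4) - 27177) - 25807 = ((-4 + ((4*3)*4)**2) - 27177) - 25807 = ((-4 + (12*4)**2) - 27177) - 25807 = ((-4 + 48**2) - 27177) - 25807 = ((-4 + 2304) - 27177) - 25807 = (2300 - 27177) - 25807 = -24877 - 25807 = -50684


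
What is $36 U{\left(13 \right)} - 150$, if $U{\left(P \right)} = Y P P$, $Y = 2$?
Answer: $12018$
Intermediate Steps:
$U{\left(P \right)} = 2 P^{2}$ ($U{\left(P \right)} = 2 P P = 2 P^{2}$)
$36 U{\left(13 \right)} - 150 = 36 \cdot 2 \cdot 13^{2} - 150 = 36 \cdot 2 \cdot 169 - 150 = 36 \cdot 338 - 150 = 12168 - 150 = 12018$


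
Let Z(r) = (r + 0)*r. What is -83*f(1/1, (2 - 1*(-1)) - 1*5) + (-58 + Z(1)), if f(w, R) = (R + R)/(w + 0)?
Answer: 275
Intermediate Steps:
Z(r) = r² (Z(r) = r*r = r²)
f(w, R) = 2*R/w (f(w, R) = (2*R)/w = 2*R/w)
-83*f(1/1, (2 - 1*(-1)) - 1*5) + (-58 + Z(1)) = -166*((2 - 1*(-1)) - 1*5)/(1/1) + (-58 + 1²) = -166*((2 + 1) - 5)/1 + (-58 + 1) = -166*(3 - 5) - 57 = -166*(-2) - 57 = -83*(-4) - 57 = 332 - 57 = 275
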